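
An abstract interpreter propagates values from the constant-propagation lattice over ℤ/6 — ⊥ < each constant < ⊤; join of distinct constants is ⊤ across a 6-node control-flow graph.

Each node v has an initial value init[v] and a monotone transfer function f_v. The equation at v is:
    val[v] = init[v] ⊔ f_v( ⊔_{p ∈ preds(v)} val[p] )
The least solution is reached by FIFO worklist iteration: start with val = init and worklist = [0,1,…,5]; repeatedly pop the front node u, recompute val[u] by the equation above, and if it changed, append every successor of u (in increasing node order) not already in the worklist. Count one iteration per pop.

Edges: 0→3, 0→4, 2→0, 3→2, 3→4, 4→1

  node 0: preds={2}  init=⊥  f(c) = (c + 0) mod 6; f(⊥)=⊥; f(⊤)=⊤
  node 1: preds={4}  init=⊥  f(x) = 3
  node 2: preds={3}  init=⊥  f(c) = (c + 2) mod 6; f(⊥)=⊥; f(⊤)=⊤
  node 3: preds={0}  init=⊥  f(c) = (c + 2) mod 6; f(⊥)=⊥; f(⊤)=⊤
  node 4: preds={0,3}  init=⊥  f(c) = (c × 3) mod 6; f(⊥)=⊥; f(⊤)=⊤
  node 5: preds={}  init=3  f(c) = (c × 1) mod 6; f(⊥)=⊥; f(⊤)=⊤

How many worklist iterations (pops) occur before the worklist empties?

6

Trace (6 dequeues):
  [1] u=0 | in ⊥ | out ⊥ | ==
  [2] u=1 | in ⊥ | out 3 | prev ⊥ | push {}
  [3] u=2 | in ⊥ | out ⊥ | ==
  [4] u=3 | in ⊥ | out ⊥ | ==
  [5] u=4 | in ⊥ | out ⊥ | ==
  [6] u=5 | in ⊥ | out 3 | ==

Converged values:
  [0] ⊥
  [1] 3
  [2] ⊥
  [3] ⊥
  [4] ⊥
  [5] 3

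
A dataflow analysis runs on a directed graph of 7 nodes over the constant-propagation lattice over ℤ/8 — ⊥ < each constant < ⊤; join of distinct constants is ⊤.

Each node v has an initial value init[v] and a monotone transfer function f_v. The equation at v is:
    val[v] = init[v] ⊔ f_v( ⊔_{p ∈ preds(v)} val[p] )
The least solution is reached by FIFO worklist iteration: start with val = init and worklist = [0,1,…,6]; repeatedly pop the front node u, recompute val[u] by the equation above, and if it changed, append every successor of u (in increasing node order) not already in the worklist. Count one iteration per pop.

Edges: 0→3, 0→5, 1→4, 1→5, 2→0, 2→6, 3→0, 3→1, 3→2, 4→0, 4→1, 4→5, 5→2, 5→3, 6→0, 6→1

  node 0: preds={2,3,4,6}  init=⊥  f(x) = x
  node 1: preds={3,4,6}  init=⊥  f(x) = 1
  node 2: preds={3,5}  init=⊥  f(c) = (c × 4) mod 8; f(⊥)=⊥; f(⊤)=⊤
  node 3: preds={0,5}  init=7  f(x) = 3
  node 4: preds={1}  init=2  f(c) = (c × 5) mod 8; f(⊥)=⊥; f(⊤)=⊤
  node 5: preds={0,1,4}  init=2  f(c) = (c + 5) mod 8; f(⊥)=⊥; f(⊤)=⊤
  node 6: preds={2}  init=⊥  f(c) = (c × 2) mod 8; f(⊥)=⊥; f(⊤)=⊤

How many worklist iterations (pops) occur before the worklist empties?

11

Trace (11 dequeues):
  [1] u=0 | in ⊤ | out ⊤ | prev ⊥ | push {}
  [2] u=1 | in ⊤ | out 1 | prev ⊥ | push {}
  [3] u=2 | in ⊤ | out ⊤ | prev ⊥ | push {0}
  [4] u=3 | in ⊤ | out ⊤ | prev 7 | push {1,2}
  [5] u=4 | in 1 | out ⊤ | prev 2 | push {}
  [6] u=5 | in ⊤ | out ⊤ | prev 2 | push {3}
  [7] u=6 | in ⊤ | out ⊤ | prev ⊥ | push {}
  [8] u=0 | in ⊤ | out ⊤ | ==
  [9] u=1 | in ⊤ | out 1 | ==
  [10] u=2 | in ⊤ | out ⊤ | ==
  [11] u=3 | in ⊤ | out ⊤ | ==

Converged values:
  [0] ⊤
  [1] 1
  [2] ⊤
  [3] ⊤
  [4] ⊤
  [5] ⊤
  [6] ⊤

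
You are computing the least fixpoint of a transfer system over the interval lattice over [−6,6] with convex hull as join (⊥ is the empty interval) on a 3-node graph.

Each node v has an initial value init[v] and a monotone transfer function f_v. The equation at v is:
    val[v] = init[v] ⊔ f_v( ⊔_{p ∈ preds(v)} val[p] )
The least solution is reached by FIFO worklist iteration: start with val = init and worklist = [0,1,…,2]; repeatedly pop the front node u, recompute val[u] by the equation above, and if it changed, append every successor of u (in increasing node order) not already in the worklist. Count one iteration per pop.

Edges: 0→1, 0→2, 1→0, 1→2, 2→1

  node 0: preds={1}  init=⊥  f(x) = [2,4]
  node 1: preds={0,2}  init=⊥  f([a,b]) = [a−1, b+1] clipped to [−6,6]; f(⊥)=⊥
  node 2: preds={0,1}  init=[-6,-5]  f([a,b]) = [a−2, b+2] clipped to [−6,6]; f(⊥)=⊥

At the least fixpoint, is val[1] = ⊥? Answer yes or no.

Trace (7 dequeues):
  [1] u=0 | in ⊥ | out [2,4] | prev ⊥ | push {}
  [2] u=1 | in [-6,4] | out [-6,5] | prev ⊥ | push {0}
  [3] u=2 | in [-6,5] | out [-6,6] | prev [-6,-5] | push {1}
  [4] u=0 | in [-6,5] | out [2,4] | ==
  [5] u=1 | in [-6,6] | out [-6,6] | prev [-6,5] | push {0,2}
  [6] u=0 | in [-6,6] | out [2,4] | ==
  [7] u=2 | in [-6,6] | out [-6,6] | ==

Converged values:
  [0] [2,4]
  [1] [-6,6]
  [2] [-6,6]

no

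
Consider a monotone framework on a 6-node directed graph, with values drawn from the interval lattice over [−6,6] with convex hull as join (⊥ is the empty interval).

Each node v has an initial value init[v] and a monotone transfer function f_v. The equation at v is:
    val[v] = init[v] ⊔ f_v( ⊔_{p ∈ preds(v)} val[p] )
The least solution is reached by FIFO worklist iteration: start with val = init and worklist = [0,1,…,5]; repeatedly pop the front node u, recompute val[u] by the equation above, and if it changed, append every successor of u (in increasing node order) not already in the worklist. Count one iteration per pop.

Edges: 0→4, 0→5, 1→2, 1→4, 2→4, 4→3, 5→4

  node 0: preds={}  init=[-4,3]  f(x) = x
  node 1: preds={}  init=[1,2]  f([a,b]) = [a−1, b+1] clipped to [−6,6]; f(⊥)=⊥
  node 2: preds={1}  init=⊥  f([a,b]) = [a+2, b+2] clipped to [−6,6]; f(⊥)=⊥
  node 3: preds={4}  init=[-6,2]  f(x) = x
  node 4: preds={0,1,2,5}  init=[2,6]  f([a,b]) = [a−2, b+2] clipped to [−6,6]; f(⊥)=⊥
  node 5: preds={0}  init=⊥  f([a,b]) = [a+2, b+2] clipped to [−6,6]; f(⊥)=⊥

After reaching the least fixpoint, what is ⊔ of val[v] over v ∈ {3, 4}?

[-6,6]

Worklist (8 pops):
  #1 pop 0: in=⊥ → [-4,3] (no change)
  #2 pop 1: in=⊥ → [1,2] (no change)
  #3 pop 2: in=[1,2] → [3,4] (was ⊥); enqueue []
  #4 pop 3: in=[2,6] → [-6,6] (was [-6,2]); enqueue []
  #5 pop 4: in=[-4,4] → [-6,6] (was [2,6]); enqueue [3]
  #6 pop 5: in=[-4,3] → [-2,5] (was ⊥); enqueue [4]
  #7 pop 3: in=[-6,6] → [-6,6] (no change)
  #8 pop 4: in=[-4,5] → [-6,6] (no change)

Fixpoint:
  val[0] = [-4,3]
  val[1] = [1,2]
  val[2] = [3,4]
  val[3] = [-6,6]
  val[4] = [-6,6]
  val[5] = [-2,5]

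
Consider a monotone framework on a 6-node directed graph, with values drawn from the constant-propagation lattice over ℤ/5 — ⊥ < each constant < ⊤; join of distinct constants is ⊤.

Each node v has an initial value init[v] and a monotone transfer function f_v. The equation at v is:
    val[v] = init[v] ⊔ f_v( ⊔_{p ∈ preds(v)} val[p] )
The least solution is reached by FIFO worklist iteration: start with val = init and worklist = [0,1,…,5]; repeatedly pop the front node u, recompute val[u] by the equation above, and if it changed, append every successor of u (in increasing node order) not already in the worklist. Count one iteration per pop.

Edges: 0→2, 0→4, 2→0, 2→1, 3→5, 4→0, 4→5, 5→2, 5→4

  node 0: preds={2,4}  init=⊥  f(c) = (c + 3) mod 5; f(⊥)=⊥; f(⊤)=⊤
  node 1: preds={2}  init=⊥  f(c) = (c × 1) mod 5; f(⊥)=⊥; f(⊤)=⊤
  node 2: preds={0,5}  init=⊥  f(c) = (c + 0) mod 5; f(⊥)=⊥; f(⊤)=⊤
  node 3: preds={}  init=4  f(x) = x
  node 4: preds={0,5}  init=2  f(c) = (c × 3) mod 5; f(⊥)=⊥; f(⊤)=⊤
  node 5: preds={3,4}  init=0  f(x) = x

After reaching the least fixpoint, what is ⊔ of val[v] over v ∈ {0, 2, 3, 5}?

Iteration log — 12 steps:
  step 1. node 0  ⊔preds=2  new=0  old=⊥  +wl: 
  step 2. node 1  ⊔preds=⊥  new=⊥  stable
  step 3. node 2  ⊔preds=0  new=0  old=⊥  +wl: 0,1
  step 4. node 3  ⊔preds=⊥  new=4  stable
  step 5. node 4  ⊔preds=0  new=⊤  old=2  +wl: 
  step 6. node 5  ⊔preds=⊤  new=⊤  old=0  +wl: 2,4
  step 7. node 0  ⊔preds=⊤  new=⊤  old=0  +wl: 
  step 8. node 1  ⊔preds=0  new=0  old=⊥  +wl: 
  step 9. node 2  ⊔preds=⊤  new=⊤  old=0  +wl: 0,1
  step 10. node 4  ⊔preds=⊤  new=⊤  stable
  step 11. node 0  ⊔preds=⊤  new=⊤  stable
  step 12. node 1  ⊔preds=⊤  new=⊤  old=0  +wl: 

Least fixpoint reached:
  node 0: ⊤
  node 1: ⊤
  node 2: ⊤
  node 3: 4
  node 4: ⊤
  node 5: ⊤

⊤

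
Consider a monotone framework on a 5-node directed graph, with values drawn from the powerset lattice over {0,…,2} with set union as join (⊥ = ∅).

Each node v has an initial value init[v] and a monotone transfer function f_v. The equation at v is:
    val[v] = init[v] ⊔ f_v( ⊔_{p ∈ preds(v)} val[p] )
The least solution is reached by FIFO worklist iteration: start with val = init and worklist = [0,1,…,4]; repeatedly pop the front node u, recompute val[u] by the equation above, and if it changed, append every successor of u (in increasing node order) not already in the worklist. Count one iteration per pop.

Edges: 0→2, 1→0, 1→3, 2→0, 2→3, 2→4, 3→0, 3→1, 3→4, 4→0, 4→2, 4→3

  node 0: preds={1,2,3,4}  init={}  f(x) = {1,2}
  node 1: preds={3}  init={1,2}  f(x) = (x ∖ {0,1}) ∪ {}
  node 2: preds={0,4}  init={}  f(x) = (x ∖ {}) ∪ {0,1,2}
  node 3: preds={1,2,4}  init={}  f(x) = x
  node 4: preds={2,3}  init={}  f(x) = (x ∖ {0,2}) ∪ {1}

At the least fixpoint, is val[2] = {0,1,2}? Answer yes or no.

yes

Iteration log — 9 steps:
  step 1. node 0  ⊔preds={1,2}  new={1,2}  old={}  +wl: 
  step 2. node 1  ⊔preds={}  new={1,2}  stable
  step 3. node 2  ⊔preds={1,2}  new={0,1,2}  old={}  +wl: 0
  step 4. node 3  ⊔preds={0,1,2}  new={0,1,2}  old={}  +wl: 1
  step 5. node 4  ⊔preds={0,1,2}  new={1}  old={}  +wl: 2,3
  step 6. node 0  ⊔preds={0,1,2}  new={1,2}  stable
  step 7. node 1  ⊔preds={0,1,2}  new={1,2}  stable
  step 8. node 2  ⊔preds={1,2}  new={0,1,2}  stable
  step 9. node 3  ⊔preds={0,1,2}  new={0,1,2}  stable

Least fixpoint reached:
  node 0: {1,2}
  node 1: {1,2}
  node 2: {0,1,2}
  node 3: {0,1,2}
  node 4: {1}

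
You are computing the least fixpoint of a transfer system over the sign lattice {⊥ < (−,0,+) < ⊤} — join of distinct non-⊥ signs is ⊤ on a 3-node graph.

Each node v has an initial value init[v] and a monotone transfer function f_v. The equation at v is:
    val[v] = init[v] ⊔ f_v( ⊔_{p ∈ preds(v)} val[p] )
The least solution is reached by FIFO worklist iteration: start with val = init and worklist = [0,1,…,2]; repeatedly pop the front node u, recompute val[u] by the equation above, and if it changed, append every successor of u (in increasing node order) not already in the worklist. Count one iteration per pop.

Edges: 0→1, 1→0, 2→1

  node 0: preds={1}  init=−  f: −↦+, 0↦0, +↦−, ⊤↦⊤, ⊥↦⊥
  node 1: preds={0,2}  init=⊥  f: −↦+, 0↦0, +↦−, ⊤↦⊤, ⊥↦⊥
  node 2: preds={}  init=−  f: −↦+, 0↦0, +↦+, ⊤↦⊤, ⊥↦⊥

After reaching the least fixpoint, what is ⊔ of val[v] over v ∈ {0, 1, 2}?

⊤

Iteration log — 4 steps:
  step 1. node 0  ⊔preds=⊥  new=−  stable
  step 2. node 1  ⊔preds=−  new=+  old=⊥  +wl: 0
  step 3. node 2  ⊔preds=⊥  new=−  stable
  step 4. node 0  ⊔preds=+  new=−  stable

Least fixpoint reached:
  node 0: −
  node 1: +
  node 2: −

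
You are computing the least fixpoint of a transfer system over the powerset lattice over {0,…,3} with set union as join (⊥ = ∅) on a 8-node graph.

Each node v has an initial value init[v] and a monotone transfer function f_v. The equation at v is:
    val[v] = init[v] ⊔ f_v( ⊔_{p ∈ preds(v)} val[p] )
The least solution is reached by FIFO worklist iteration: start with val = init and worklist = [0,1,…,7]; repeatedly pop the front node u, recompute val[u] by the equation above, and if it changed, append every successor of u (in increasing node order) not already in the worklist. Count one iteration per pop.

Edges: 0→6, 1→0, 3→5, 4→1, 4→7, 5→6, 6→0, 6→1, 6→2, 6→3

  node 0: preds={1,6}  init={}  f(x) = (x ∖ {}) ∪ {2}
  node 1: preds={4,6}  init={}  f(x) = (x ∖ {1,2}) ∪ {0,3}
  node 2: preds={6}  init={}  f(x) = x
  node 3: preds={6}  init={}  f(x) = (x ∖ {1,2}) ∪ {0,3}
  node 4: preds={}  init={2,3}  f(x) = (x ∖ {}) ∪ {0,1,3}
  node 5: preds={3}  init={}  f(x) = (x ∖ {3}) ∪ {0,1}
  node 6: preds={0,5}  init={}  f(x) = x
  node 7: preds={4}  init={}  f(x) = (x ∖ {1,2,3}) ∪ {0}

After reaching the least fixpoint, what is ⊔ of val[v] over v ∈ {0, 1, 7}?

{0,1,2,3}

Trace (17 dequeues):
  [1] u=0 | in {} | out {2} | prev {} | push {}
  [2] u=1 | in {2,3} | out {0,3} | prev {} | push {0}
  [3] u=2 | in {} | out {} | ==
  [4] u=3 | in {} | out {0,3} | prev {} | push {}
  [5] u=4 | in {} | out {0,1,2,3} | prev {2,3} | push {1}
  [6] u=5 | in {0,3} | out {0,1} | prev {} | push {}
  [7] u=6 | in {0,1,2} | out {0,1,2} | prev {} | push {2,3}
  [8] u=7 | in {0,1,2,3} | out {0} | prev {} | push {}
  [9] u=0 | in {0,1,2,3} | out {0,1,2,3} | prev {2} | push {6}
  [10] u=1 | in {0,1,2,3} | out {0,3} | ==
  [11] u=2 | in {0,1,2} | out {0,1,2} | prev {} | push {}
  [12] u=3 | in {0,1,2} | out {0,3} | ==
  [13] u=6 | in {0,1,2,3} | out {0,1,2,3} | prev {0,1,2} | push {0,1,2,3}
  [14] u=0 | in {0,1,2,3} | out {0,1,2,3} | ==
  [15] u=1 | in {0,1,2,3} | out {0,3} | ==
  [16] u=2 | in {0,1,2,3} | out {0,1,2,3} | prev {0,1,2} | push {}
  [17] u=3 | in {0,1,2,3} | out {0,3} | ==

Converged values:
  [0] {0,1,2,3}
  [1] {0,3}
  [2] {0,1,2,3}
  [3] {0,3}
  [4] {0,1,2,3}
  [5] {0,1}
  [6] {0,1,2,3}
  [7] {0}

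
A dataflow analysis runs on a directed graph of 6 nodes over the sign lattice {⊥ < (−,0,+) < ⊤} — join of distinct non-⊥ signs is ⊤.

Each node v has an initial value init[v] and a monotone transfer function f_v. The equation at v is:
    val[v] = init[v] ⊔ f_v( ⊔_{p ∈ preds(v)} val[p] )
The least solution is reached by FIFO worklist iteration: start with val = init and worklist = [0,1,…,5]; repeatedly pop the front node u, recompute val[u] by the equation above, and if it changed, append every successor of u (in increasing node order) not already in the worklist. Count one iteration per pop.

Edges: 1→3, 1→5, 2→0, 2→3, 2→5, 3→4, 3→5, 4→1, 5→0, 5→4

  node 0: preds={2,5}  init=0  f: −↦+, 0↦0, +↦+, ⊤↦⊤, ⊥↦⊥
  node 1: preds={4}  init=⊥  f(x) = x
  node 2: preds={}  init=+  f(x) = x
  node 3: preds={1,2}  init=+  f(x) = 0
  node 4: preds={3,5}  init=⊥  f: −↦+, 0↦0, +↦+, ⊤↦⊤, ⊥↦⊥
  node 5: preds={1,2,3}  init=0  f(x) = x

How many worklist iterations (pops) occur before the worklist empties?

11

Trace (11 dequeues):
  [1] u=0 | in ⊤ | out ⊤ | prev 0 | push {}
  [2] u=1 | in ⊥ | out ⊥ | ==
  [3] u=2 | in ⊥ | out + | ==
  [4] u=3 | in + | out ⊤ | prev + | push {}
  [5] u=4 | in ⊤ | out ⊤ | prev ⊥ | push {1}
  [6] u=5 | in ⊤ | out ⊤ | prev 0 | push {0,4}
  [7] u=1 | in ⊤ | out ⊤ | prev ⊥ | push {3,5}
  [8] u=0 | in ⊤ | out ⊤ | ==
  [9] u=4 | in ⊤ | out ⊤ | ==
  [10] u=3 | in ⊤ | out ⊤ | ==
  [11] u=5 | in ⊤ | out ⊤ | ==

Converged values:
  [0] ⊤
  [1] ⊤
  [2] +
  [3] ⊤
  [4] ⊤
  [5] ⊤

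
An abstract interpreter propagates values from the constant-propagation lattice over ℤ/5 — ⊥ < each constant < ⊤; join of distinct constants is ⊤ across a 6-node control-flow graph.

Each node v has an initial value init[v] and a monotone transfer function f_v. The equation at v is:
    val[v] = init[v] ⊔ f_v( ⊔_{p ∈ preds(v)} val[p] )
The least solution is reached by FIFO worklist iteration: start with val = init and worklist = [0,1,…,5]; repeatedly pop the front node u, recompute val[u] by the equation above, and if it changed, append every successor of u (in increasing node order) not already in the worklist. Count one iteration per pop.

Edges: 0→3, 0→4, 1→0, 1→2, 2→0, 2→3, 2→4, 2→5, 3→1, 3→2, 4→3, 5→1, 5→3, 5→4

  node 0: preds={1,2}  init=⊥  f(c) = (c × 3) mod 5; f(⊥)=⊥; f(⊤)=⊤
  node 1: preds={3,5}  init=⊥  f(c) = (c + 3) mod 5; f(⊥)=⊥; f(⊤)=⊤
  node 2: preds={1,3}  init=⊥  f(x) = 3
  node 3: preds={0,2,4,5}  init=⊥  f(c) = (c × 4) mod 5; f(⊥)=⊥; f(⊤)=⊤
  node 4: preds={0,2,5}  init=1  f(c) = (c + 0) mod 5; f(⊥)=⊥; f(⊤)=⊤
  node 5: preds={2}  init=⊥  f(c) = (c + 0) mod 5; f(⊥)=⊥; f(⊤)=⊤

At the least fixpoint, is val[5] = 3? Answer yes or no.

Iteration log — 14 steps:
  step 1. node 0  ⊔preds=⊥  new=⊥  stable
  step 2. node 1  ⊔preds=⊥  new=⊥  stable
  step 3. node 2  ⊔preds=⊥  new=3  old=⊥  +wl: 0
  step 4. node 3  ⊔preds=⊤  new=⊤  old=⊥  +wl: 1,2
  step 5. node 4  ⊔preds=3  new=⊤  old=1  +wl: 3
  step 6. node 5  ⊔preds=3  new=3  old=⊥  +wl: 4
  step 7. node 0  ⊔preds=3  new=4  old=⊥  +wl: 
  step 8. node 1  ⊔preds=⊤  new=⊤  old=⊥  +wl: 0
  step 9. node 2  ⊔preds=⊤  new=3  stable
  step 10. node 3  ⊔preds=⊤  new=⊤  stable
  step 11. node 4  ⊔preds=⊤  new=⊤  stable
  step 12. node 0  ⊔preds=⊤  new=⊤  old=4  +wl: 3,4
  step 13. node 3  ⊔preds=⊤  new=⊤  stable
  step 14. node 4  ⊔preds=⊤  new=⊤  stable

Least fixpoint reached:
  node 0: ⊤
  node 1: ⊤
  node 2: 3
  node 3: ⊤
  node 4: ⊤
  node 5: 3

yes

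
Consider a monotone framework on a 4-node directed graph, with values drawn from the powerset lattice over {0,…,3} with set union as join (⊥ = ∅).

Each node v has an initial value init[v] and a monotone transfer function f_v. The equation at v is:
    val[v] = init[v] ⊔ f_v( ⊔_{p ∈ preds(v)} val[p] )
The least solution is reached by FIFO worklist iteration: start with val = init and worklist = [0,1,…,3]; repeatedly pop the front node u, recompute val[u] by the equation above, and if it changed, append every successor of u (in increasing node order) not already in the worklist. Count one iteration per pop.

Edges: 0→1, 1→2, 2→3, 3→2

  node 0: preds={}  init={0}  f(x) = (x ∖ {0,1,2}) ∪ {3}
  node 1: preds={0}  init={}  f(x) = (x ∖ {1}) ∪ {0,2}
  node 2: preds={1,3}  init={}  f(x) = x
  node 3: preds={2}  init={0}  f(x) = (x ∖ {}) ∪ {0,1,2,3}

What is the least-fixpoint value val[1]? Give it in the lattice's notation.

{0,2,3}

Worklist (6 pops):
  #1 pop 0: in={} → {0,3} (was {0}); enqueue []
  #2 pop 1: in={0,3} → {0,2,3} (was {}); enqueue []
  #3 pop 2: in={0,2,3} → {0,2,3} (was {}); enqueue []
  #4 pop 3: in={0,2,3} → {0,1,2,3} (was {0}); enqueue [2]
  #5 pop 2: in={0,1,2,3} → {0,1,2,3} (was {0,2,3}); enqueue [3]
  #6 pop 3: in={0,1,2,3} → {0,1,2,3} (no change)

Fixpoint:
  val[0] = {0,3}
  val[1] = {0,2,3}
  val[2] = {0,1,2,3}
  val[3] = {0,1,2,3}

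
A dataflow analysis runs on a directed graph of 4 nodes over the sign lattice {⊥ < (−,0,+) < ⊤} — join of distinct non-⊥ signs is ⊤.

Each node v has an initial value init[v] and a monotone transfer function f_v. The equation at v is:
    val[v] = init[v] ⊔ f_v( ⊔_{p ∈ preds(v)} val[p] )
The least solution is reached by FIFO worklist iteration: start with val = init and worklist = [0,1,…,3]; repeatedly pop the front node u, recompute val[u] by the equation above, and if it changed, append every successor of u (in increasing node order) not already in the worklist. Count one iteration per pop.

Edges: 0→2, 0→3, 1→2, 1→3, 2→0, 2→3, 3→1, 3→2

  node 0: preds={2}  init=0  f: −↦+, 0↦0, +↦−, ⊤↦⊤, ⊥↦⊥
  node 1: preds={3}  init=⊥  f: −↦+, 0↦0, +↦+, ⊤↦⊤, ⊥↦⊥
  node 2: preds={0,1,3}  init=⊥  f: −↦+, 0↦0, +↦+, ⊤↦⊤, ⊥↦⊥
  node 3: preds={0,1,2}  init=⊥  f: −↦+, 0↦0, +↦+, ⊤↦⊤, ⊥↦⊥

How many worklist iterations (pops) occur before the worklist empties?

Iteration log — 8 steps:
  step 1. node 0  ⊔preds=⊥  new=0  stable
  step 2. node 1  ⊔preds=⊥  new=⊥  stable
  step 3. node 2  ⊔preds=0  new=0  old=⊥  +wl: 0
  step 4. node 3  ⊔preds=0  new=0  old=⊥  +wl: 1,2
  step 5. node 0  ⊔preds=0  new=0  stable
  step 6. node 1  ⊔preds=0  new=0  old=⊥  +wl: 3
  step 7. node 2  ⊔preds=0  new=0  stable
  step 8. node 3  ⊔preds=0  new=0  stable

Least fixpoint reached:
  node 0: 0
  node 1: 0
  node 2: 0
  node 3: 0

8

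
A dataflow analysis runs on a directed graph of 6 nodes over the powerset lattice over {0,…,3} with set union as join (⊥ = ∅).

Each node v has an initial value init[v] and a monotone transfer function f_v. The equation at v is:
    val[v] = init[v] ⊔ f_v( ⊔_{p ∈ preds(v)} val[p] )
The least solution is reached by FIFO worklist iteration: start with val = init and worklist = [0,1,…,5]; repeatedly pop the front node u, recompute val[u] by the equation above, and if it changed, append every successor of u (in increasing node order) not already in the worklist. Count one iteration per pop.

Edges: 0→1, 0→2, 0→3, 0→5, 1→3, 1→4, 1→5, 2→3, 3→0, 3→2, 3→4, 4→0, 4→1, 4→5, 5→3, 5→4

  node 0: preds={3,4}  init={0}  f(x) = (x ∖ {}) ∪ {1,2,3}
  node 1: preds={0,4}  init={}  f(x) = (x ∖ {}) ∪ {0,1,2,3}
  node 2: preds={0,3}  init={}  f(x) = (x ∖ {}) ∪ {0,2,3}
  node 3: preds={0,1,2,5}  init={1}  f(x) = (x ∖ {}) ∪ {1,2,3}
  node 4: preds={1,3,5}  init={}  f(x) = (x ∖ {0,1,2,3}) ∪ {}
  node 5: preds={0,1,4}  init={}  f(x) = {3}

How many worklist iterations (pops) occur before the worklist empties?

Trace (10 dequeues):
  [1] u=0 | in {1} | out {0,1,2,3} | prev {0} | push {}
  [2] u=1 | in {0,1,2,3} | out {0,1,2,3} | prev {} | push {}
  [3] u=2 | in {0,1,2,3} | out {0,1,2,3} | prev {} | push {}
  [4] u=3 | in {0,1,2,3} | out {0,1,2,3} | prev {1} | push {0,2}
  [5] u=4 | in {0,1,2,3} | out {} | ==
  [6] u=5 | in {0,1,2,3} | out {3} | prev {} | push {3,4}
  [7] u=0 | in {0,1,2,3} | out {0,1,2,3} | ==
  [8] u=2 | in {0,1,2,3} | out {0,1,2,3} | ==
  [9] u=3 | in {0,1,2,3} | out {0,1,2,3} | ==
  [10] u=4 | in {0,1,2,3} | out {} | ==

Converged values:
  [0] {0,1,2,3}
  [1] {0,1,2,3}
  [2] {0,1,2,3}
  [3] {0,1,2,3}
  [4] {}
  [5] {3}

10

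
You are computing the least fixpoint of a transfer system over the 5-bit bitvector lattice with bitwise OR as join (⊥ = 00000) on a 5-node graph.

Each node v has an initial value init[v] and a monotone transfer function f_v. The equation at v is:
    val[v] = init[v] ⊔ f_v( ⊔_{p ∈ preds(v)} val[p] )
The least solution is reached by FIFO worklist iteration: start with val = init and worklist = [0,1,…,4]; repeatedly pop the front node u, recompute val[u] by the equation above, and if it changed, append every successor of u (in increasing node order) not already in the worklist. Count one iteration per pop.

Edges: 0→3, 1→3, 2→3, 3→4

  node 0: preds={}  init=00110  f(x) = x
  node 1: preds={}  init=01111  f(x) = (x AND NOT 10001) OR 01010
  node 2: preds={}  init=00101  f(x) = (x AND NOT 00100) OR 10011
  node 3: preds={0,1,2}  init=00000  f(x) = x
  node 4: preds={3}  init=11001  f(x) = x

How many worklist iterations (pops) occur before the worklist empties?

Iteration log — 5 steps:
  step 1. node 0  ⊔preds=00000  new=00110  stable
  step 2. node 1  ⊔preds=00000  new=01111  stable
  step 3. node 2  ⊔preds=00000  new=10111  old=00101  +wl: 
  step 4. node 3  ⊔preds=11111  new=11111  old=00000  +wl: 
  step 5. node 4  ⊔preds=11111  new=11111  old=11001  +wl: 

Least fixpoint reached:
  node 0: 00110
  node 1: 01111
  node 2: 10111
  node 3: 11111
  node 4: 11111

5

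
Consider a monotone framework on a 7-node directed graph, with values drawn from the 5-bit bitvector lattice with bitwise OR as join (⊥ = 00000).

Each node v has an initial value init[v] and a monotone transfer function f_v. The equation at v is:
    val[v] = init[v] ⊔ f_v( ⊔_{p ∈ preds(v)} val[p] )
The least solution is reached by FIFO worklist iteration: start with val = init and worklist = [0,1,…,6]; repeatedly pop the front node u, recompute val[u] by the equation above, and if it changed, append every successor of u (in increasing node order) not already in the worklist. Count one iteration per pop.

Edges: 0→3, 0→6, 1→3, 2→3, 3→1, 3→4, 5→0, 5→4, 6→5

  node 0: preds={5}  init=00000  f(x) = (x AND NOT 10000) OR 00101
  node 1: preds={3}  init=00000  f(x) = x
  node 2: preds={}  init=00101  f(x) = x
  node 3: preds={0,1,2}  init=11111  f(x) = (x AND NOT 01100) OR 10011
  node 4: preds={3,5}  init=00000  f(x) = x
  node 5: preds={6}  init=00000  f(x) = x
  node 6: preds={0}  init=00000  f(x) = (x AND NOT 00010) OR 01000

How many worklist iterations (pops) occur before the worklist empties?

12

Iteration log — 12 steps:
  step 1. node 0  ⊔preds=00000  new=00101  old=00000  +wl: 
  step 2. node 1  ⊔preds=11111  new=11111  old=00000  +wl: 
  step 3. node 2  ⊔preds=00000  new=00101  stable
  step 4. node 3  ⊔preds=11111  new=11111  stable
  step 5. node 4  ⊔preds=11111  new=11111  old=00000  +wl: 
  step 6. node 5  ⊔preds=00000  new=00000  stable
  step 7. node 6  ⊔preds=00101  new=01101  old=00000  +wl: 5
  step 8. node 5  ⊔preds=01101  new=01101  old=00000  +wl: 0,4
  step 9. node 0  ⊔preds=01101  new=01101  old=00101  +wl: 3,6
  step 10. node 4  ⊔preds=11111  new=11111  stable
  step 11. node 3  ⊔preds=11111  new=11111  stable
  step 12. node 6  ⊔preds=01101  new=01101  stable

Least fixpoint reached:
  node 0: 01101
  node 1: 11111
  node 2: 00101
  node 3: 11111
  node 4: 11111
  node 5: 01101
  node 6: 01101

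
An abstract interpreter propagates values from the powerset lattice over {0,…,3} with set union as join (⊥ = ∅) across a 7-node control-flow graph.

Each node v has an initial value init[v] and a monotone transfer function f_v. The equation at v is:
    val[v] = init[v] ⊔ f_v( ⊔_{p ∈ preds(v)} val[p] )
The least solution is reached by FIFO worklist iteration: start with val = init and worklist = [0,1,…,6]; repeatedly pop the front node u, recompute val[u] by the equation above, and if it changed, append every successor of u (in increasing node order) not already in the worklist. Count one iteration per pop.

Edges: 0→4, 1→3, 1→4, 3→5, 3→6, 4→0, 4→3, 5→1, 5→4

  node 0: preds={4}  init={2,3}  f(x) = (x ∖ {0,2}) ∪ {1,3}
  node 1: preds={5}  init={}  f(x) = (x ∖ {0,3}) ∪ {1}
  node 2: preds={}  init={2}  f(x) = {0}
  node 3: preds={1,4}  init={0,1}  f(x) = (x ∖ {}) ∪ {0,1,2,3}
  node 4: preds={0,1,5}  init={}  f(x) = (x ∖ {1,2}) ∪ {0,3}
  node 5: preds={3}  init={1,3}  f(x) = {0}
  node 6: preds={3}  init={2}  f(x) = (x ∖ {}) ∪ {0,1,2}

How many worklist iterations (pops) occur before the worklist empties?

11

Iteration log — 11 steps:
  step 1. node 0  ⊔preds={}  new={1,2,3}  old={2,3}  +wl: 
  step 2. node 1  ⊔preds={1,3}  new={1}  old={}  +wl: 
  step 3. node 2  ⊔preds={}  new={0,2}  old={2}  +wl: 
  step 4. node 3  ⊔preds={1}  new={0,1,2,3}  old={0,1}  +wl: 
  step 5. node 4  ⊔preds={1,2,3}  new={0,3}  old={}  +wl: 0,3
  step 6. node 5  ⊔preds={0,1,2,3}  new={0,1,3}  old={1,3}  +wl: 1,4
  step 7. node 6  ⊔preds={0,1,2,3}  new={0,1,2,3}  old={2}  +wl: 
  step 8. node 0  ⊔preds={0,3}  new={1,2,3}  stable
  step 9. node 3  ⊔preds={0,1,3}  new={0,1,2,3}  stable
  step 10. node 1  ⊔preds={0,1,3}  new={1}  stable
  step 11. node 4  ⊔preds={0,1,2,3}  new={0,3}  stable

Least fixpoint reached:
  node 0: {1,2,3}
  node 1: {1}
  node 2: {0,2}
  node 3: {0,1,2,3}
  node 4: {0,3}
  node 5: {0,1,3}
  node 6: {0,1,2,3}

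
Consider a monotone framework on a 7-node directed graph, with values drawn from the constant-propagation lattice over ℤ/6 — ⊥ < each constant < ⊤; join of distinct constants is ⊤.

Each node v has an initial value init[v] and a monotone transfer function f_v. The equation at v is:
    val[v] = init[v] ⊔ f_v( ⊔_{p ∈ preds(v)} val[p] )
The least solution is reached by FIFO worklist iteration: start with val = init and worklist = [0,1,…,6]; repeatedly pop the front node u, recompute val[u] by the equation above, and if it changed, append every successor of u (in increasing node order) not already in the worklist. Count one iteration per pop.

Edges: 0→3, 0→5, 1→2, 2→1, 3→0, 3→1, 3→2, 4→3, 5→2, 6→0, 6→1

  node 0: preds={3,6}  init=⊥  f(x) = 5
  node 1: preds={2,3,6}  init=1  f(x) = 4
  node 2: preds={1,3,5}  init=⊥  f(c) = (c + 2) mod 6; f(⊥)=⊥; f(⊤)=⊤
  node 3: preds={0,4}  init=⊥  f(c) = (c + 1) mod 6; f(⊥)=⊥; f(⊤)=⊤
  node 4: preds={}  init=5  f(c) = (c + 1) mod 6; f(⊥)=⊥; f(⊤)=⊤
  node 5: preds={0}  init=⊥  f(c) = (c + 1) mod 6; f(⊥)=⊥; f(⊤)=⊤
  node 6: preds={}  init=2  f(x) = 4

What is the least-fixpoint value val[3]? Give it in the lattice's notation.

Trace (10 dequeues):
  [1] u=0 | in 2 | out 5 | prev ⊥ | push {}
  [2] u=1 | in 2 | out ⊤ | prev 1 | push {}
  [3] u=2 | in ⊤ | out ⊤ | prev ⊥ | push {1}
  [4] u=3 | in 5 | out 0 | prev ⊥ | push {0,2}
  [5] u=4 | in ⊥ | out 5 | ==
  [6] u=5 | in 5 | out 0 | prev ⊥ | push {}
  [7] u=6 | in ⊥ | out ⊤ | prev 2 | push {}
  [8] u=1 | in ⊤ | out ⊤ | ==
  [9] u=0 | in ⊤ | out 5 | ==
  [10] u=2 | in ⊤ | out ⊤ | ==

Converged values:
  [0] 5
  [1] ⊤
  [2] ⊤
  [3] 0
  [4] 5
  [5] 0
  [6] ⊤

0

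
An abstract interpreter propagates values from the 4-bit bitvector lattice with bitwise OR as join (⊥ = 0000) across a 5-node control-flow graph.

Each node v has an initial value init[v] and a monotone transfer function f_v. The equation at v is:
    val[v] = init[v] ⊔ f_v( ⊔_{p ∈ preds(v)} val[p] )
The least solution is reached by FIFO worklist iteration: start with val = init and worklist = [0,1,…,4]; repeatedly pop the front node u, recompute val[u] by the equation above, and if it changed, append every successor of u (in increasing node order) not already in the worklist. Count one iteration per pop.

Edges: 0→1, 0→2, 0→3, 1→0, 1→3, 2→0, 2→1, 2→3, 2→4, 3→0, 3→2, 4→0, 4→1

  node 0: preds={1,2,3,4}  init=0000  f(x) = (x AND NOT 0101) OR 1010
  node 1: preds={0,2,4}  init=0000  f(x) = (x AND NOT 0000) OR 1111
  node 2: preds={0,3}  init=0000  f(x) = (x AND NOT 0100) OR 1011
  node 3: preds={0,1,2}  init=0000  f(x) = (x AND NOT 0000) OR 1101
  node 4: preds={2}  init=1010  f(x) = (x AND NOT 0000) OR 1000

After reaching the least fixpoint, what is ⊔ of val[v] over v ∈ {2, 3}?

Iteration log — 8 steps:
  step 1. node 0  ⊔preds=1010  new=1010  old=0000  +wl: 
  step 2. node 1  ⊔preds=1010  new=1111  old=0000  +wl: 0
  step 3. node 2  ⊔preds=1010  new=1011  old=0000  +wl: 1
  step 4. node 3  ⊔preds=1111  new=1111  old=0000  +wl: 2
  step 5. node 4  ⊔preds=1011  new=1011  old=1010  +wl: 
  step 6. node 0  ⊔preds=1111  new=1010  stable
  step 7. node 1  ⊔preds=1011  new=1111  stable
  step 8. node 2  ⊔preds=1111  new=1011  stable

Least fixpoint reached:
  node 0: 1010
  node 1: 1111
  node 2: 1011
  node 3: 1111
  node 4: 1011

1111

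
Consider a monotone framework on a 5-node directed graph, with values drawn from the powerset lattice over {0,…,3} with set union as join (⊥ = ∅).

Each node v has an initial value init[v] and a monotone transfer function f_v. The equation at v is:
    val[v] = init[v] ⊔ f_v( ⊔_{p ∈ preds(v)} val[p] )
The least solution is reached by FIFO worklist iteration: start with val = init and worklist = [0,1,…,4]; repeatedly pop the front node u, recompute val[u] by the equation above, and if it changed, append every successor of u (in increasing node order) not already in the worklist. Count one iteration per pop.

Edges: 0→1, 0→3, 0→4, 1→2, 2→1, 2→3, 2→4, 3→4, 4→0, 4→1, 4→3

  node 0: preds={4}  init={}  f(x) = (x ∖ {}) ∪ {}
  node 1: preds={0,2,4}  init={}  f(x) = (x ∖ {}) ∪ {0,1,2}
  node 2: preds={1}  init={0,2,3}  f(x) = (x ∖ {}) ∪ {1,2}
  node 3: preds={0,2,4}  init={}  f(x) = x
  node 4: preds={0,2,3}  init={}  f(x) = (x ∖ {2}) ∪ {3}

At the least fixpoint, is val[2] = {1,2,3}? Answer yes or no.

no

Worklist (10 pops):
  #1 pop 0: in={} → {} (no change)
  #2 pop 1: in={0,2,3} → {0,1,2,3} (was {}); enqueue []
  #3 pop 2: in={0,1,2,3} → {0,1,2,3} (was {0,2,3}); enqueue [1]
  #4 pop 3: in={0,1,2,3} → {0,1,2,3} (was {}); enqueue []
  #5 pop 4: in={0,1,2,3} → {0,1,3} (was {}); enqueue [0,3]
  #6 pop 1: in={0,1,2,3} → {0,1,2,3} (no change)
  #7 pop 0: in={0,1,3} → {0,1,3} (was {}); enqueue [1,4]
  #8 pop 3: in={0,1,2,3} → {0,1,2,3} (no change)
  #9 pop 1: in={0,1,2,3} → {0,1,2,3} (no change)
  #10 pop 4: in={0,1,2,3} → {0,1,3} (no change)

Fixpoint:
  val[0] = {0,1,3}
  val[1] = {0,1,2,3}
  val[2] = {0,1,2,3}
  val[3] = {0,1,2,3}
  val[4] = {0,1,3}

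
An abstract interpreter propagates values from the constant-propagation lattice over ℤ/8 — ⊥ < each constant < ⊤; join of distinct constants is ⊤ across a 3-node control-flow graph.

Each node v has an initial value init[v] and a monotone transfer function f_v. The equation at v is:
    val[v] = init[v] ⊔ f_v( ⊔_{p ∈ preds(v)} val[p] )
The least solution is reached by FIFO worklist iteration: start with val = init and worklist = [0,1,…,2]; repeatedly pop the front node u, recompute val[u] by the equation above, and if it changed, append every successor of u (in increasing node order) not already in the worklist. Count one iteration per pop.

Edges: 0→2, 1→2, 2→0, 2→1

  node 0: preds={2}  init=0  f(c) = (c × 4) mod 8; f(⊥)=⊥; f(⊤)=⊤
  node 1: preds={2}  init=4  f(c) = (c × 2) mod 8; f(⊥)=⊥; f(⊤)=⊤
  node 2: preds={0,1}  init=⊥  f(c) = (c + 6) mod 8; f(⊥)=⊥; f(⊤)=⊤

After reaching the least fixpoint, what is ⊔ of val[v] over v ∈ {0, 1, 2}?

Iteration log — 6 steps:
  step 1. node 0  ⊔preds=⊥  new=0  stable
  step 2. node 1  ⊔preds=⊥  new=4  stable
  step 3. node 2  ⊔preds=⊤  new=⊤  old=⊥  +wl: 0,1
  step 4. node 0  ⊔preds=⊤  new=⊤  old=0  +wl: 2
  step 5. node 1  ⊔preds=⊤  new=⊤  old=4  +wl: 
  step 6. node 2  ⊔preds=⊤  new=⊤  stable

Least fixpoint reached:
  node 0: ⊤
  node 1: ⊤
  node 2: ⊤

⊤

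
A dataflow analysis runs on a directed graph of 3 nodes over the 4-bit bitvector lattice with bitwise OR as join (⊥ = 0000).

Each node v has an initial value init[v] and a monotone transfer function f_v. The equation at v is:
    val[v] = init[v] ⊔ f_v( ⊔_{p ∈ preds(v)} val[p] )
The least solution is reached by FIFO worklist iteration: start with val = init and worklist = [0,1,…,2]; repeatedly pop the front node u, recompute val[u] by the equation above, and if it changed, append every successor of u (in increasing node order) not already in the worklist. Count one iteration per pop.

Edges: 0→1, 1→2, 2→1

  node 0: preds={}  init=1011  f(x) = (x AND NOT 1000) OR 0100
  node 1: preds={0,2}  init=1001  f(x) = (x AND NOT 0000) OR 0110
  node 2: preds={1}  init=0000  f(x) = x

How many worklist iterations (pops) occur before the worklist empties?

Worklist (4 pops):
  #1 pop 0: in=0000 → 1111 (was 1011); enqueue []
  #2 pop 1: in=1111 → 1111 (was 1001); enqueue []
  #3 pop 2: in=1111 → 1111 (was 0000); enqueue [1]
  #4 pop 1: in=1111 → 1111 (no change)

Fixpoint:
  val[0] = 1111
  val[1] = 1111
  val[2] = 1111

4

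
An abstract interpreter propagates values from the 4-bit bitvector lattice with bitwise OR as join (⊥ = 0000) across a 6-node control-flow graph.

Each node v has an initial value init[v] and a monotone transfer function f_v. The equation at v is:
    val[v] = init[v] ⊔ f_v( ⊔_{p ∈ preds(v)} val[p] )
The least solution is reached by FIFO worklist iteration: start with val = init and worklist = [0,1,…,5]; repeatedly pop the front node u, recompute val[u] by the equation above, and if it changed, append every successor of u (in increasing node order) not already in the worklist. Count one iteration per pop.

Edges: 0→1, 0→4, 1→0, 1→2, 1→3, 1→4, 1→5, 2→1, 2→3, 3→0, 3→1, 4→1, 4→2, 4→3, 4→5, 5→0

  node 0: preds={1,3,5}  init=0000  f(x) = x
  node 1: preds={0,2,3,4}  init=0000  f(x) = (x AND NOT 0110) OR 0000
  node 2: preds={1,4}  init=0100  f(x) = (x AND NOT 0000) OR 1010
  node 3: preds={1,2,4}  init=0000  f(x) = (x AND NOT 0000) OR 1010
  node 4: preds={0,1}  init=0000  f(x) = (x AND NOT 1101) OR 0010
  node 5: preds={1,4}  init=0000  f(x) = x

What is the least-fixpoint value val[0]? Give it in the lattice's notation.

Worklist (14 pops):
  #1 pop 0: in=0000 → 0000 (no change)
  #2 pop 1: in=0100 → 0000 (no change)
  #3 pop 2: in=0000 → 1110 (was 0100); enqueue [1]
  #4 pop 3: in=1110 → 1110 (was 0000); enqueue [0]
  #5 pop 4: in=0000 → 0010 (was 0000); enqueue [2,3]
  #6 pop 5: in=0010 → 0010 (was 0000); enqueue []
  #7 pop 1: in=1110 → 1000 (was 0000); enqueue [4,5]
  #8 pop 0: in=1110 → 1110 (was 0000); enqueue [1]
  #9 pop 2: in=1010 → 1110 (no change)
  #10 pop 3: in=1110 → 1110 (no change)
  #11 pop 4: in=1110 → 0010 (no change)
  #12 pop 5: in=1010 → 1010 (was 0010); enqueue [0]
  #13 pop 1: in=1110 → 1000 (no change)
  #14 pop 0: in=1110 → 1110 (no change)

Fixpoint:
  val[0] = 1110
  val[1] = 1000
  val[2] = 1110
  val[3] = 1110
  val[4] = 0010
  val[5] = 1010

1110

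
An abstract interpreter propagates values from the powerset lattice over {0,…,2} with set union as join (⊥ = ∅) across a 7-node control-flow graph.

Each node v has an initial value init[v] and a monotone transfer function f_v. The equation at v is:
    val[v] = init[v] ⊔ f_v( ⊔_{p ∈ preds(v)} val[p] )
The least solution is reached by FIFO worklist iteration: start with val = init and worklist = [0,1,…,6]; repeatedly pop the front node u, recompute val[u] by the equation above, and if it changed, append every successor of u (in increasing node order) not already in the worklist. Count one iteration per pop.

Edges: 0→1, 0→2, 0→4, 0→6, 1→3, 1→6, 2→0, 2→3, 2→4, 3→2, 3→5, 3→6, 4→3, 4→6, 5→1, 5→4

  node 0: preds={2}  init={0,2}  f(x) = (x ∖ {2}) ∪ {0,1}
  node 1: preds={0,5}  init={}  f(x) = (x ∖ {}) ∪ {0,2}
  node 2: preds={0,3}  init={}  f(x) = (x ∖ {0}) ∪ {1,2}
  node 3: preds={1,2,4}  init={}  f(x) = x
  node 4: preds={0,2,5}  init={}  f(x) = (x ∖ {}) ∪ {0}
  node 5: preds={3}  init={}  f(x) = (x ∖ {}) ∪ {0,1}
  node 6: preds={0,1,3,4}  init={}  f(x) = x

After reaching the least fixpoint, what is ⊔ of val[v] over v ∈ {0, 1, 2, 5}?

{0,1,2}

Iteration log — 12 steps:
  step 1. node 0  ⊔preds={}  new={0,1,2}  old={0,2}  +wl: 
  step 2. node 1  ⊔preds={0,1,2}  new={0,1,2}  old={}  +wl: 
  step 3. node 2  ⊔preds={0,1,2}  new={1,2}  old={}  +wl: 0
  step 4. node 3  ⊔preds={0,1,2}  new={0,1,2}  old={}  +wl: 2
  step 5. node 4  ⊔preds={0,1,2}  new={0,1,2}  old={}  +wl: 3
  step 6. node 5  ⊔preds={0,1,2}  new={0,1,2}  old={}  +wl: 1,4
  step 7. node 6  ⊔preds={0,1,2}  new={0,1,2}  old={}  +wl: 
  step 8. node 0  ⊔preds={1,2}  new={0,1,2}  stable
  step 9. node 2  ⊔preds={0,1,2}  new={1,2}  stable
  step 10. node 3  ⊔preds={0,1,2}  new={0,1,2}  stable
  step 11. node 1  ⊔preds={0,1,2}  new={0,1,2}  stable
  step 12. node 4  ⊔preds={0,1,2}  new={0,1,2}  stable

Least fixpoint reached:
  node 0: {0,1,2}
  node 1: {0,1,2}
  node 2: {1,2}
  node 3: {0,1,2}
  node 4: {0,1,2}
  node 5: {0,1,2}
  node 6: {0,1,2}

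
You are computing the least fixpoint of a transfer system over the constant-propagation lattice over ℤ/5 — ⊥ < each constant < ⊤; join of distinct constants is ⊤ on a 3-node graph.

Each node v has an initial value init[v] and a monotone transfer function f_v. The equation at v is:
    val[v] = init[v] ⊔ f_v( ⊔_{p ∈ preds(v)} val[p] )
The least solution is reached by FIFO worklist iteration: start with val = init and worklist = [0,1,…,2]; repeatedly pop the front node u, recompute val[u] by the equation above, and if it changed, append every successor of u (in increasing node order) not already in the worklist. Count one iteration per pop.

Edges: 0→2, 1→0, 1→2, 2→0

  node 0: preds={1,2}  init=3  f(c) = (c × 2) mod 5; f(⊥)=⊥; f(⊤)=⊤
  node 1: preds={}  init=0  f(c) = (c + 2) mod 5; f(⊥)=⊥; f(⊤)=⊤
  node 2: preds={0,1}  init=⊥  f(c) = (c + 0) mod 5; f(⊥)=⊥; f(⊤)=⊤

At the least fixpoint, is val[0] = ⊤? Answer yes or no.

Trace (4 dequeues):
  [1] u=0 | in 0 | out ⊤ | prev 3 | push {}
  [2] u=1 | in ⊥ | out 0 | ==
  [3] u=2 | in ⊤ | out ⊤ | prev ⊥ | push {0}
  [4] u=0 | in ⊤ | out ⊤ | ==

Converged values:
  [0] ⊤
  [1] 0
  [2] ⊤

yes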